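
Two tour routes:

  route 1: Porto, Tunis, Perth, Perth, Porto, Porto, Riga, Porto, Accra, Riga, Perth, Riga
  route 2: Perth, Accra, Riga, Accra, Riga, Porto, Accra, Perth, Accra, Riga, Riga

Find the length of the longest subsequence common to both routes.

6

One common subsequence of length 6: Perth [3,1], Riga [7,5], Porto [8,6], Accra [9,9], Riga [10,10], Riga [12,11], and the DP table's final entry dp[12][11] is also 6, so no common subsequence is longer.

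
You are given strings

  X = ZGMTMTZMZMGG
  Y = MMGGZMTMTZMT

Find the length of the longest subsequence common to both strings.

7

One common subsequence of length 7: Z (X #1, Y #5), M (X #3, Y #6), T (X #4, Y #7), M (X #5, Y #8), T (X #6, Y #9), Z (X #7, Y #10), M (X #8, Y #11). Since dp[12][12] = 7, nothing longer is possible.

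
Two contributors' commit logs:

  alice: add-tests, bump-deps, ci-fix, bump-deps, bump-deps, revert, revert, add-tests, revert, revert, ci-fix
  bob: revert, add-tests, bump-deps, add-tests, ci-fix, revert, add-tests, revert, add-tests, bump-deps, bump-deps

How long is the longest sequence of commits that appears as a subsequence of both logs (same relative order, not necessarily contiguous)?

6

Taking add-tests (alice #1, bob #2) → bump-deps (alice #2, bob #3) → ci-fix (alice #3, bob #5) → revert (alice #6, bob #6) → revert (alice #7, bob #8) → add-tests (alice #8, bob #9) gives a common subsequence of length 6. dp[11][11] = 6 confirms this is the maximum.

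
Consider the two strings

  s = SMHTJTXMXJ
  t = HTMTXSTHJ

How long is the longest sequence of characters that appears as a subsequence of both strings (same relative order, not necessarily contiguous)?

5

Let dp[i][j] be the LCS length of the first i characters of s and the first j characters of t. dp[i][j] = dp[i-1][j-1]+1 when the i-th and j-th characters match, else max(dp[i-1][j], dp[i][j-1]).
    ·  H  T  M  T  X  S  T  H  J
 ·  0  0  0  0  0  0  0  0  0  0
 S  0  0  0  0  0  0  1  1  1  1
 M  0  0  0  1  1  1  1  1  1  1
 H  0  1  1  1  1  1  1  1  2  2
 T  0  1  2  2  2  2  2  2  2  2
 J  0  1  2  2  2  2  2  2  2  3
 T  0  1  2  2  3  3  3  3  3  3
 X  0  1  2  2  3  4  4  4  4  4
 M  0  1  2  3  3  4  4  4  4  4
 X  0  1  2  3  3  4  4  4  4  4
 J  0  1  2  3  3  4  4  4  4  5
dp[10][9] = 5. One LCS (by backtracking along matches): HTTXJ.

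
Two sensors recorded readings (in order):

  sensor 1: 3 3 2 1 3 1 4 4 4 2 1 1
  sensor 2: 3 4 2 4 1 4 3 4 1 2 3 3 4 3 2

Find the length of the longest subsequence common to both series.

7

Match 3 at sensor 1[1]=sensor 2[1] → 2 at sensor 1[3]=sensor 2[3] → 1 at sensor 1[4]=sensor 2[5] → 3 at sensor 1[5]=sensor 2[7] → 1 at sensor 1[6]=sensor 2[9] → 4 at sensor 1[7]=sensor 2[13] → 2 at sensor 1[10]=sensor 2[15] — 7 values in the same relative order in both. The LCS DP gives dp[12][15] = 7, so this is optimal.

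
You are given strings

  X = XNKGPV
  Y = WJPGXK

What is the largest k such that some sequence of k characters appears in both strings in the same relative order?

Let dp[i][j] be the LCS length of the first i characters of X and the first j characters of Y. dp[i][j] = dp[i-1][j-1]+1 when the i-th and j-th characters match, else max(dp[i-1][j], dp[i][j-1]).
    ·  W  J  P  G  X  K
 ·  0  0  0  0  0  0  0
 X  0  0  0  0  0  1  1
 N  0  0  0  0  0  1  1
 K  0  0  0  0  0  1  2
 G  0  0  0  0  1  1  2
 P  0  0  0  1  1  1  2
 V  0  0  0  1  1  1  2
dp[6][6] = 2. One LCS (by backtracking along matches): XK.

2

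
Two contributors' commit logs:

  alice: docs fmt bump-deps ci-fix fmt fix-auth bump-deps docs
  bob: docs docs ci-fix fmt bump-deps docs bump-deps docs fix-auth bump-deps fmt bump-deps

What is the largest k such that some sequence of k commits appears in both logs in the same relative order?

5

Taking docs (alice #1, bob #2) → fmt (alice #2, bob #4) → bump-deps (alice #3, bob #10) → fmt (alice #5, bob #11) → bump-deps (alice #7, bob #12) gives a common subsequence of length 5. The LCS DP gives dp[8][12] = 5, so this is optimal.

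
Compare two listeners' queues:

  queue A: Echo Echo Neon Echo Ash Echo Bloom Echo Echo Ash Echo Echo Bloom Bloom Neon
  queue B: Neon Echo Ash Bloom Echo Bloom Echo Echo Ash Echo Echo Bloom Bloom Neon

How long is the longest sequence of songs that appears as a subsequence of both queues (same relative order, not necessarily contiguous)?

13

Match Neon at queue A[3]=queue B[1] → Echo at queue A[4]=queue B[2] → Ash at queue A[5]=queue B[3] → Echo at queue A[6]=queue B[5] → Bloom at queue A[7]=queue B[6] → Echo at queue A[8]=queue B[7] → Echo at queue A[9]=queue B[8] → Ash at queue A[10]=queue B[9] → Echo at queue A[11]=queue B[10] → Echo at queue A[12]=queue B[11] → Bloom at queue A[13]=queue B[12] → Bloom at queue A[14]=queue B[13] → Neon at queue A[15]=queue B[14] — 13 songs in the same relative order in both. dp[15][14] = 13 confirms this is the maximum.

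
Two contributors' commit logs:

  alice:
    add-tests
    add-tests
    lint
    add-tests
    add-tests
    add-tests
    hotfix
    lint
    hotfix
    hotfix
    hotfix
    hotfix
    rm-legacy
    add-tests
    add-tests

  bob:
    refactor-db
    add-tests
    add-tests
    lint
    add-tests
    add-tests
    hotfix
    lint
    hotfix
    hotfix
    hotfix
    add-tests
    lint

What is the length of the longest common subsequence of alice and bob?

11

Taking add-tests [1,2], add-tests [2,3], lint [3,4], add-tests [5,5], add-tests [6,6], hotfix [7,7], lint [8,8], hotfix [10,9], hotfix [11,10], hotfix [12,11], add-tests [14,12] gives a common subsequence of length 11. Since dp[15][13] = 11, nothing longer is possible.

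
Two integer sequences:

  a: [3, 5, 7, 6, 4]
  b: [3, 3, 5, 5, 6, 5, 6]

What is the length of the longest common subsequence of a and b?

3

Taking 3 at a[1]=b[2]; then 5 at a[2]=b[6]; then 6 at a[4]=b[7] gives a common subsequence of length 3, and the DP table's final entry dp[5][7] is also 3, so no common subsequence is longer.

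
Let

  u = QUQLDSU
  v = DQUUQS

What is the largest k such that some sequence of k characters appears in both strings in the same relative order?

4

Let dp[i][j] be the LCS length of the first i characters of u and the first j characters of v. dp[i][j] = dp[i-1][j-1]+1 when the i-th and j-th characters match, else max(dp[i-1][j], dp[i][j-1]).
    ·  D  Q  U  U  Q  S
 ·  0  0  0  0  0  0  0
 Q  0  0  1  1  1  1  1
 U  0  0  1  2  2  2  2
 Q  0  0  1  2  2  3  3
 L  0  0  1  2  2  3  3
 D  0  1  1  2  2  3  3
 S  0  1  1  2  2  3  4
 U  0  1  1  2  3  3  4
dp[7][6] = 4. One LCS (by backtracking along matches): QUQS.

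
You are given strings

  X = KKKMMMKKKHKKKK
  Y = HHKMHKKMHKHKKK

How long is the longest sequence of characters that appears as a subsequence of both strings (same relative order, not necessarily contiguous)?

One common subsequence of length 9: K at X[1]=Y[3], K at X[2]=Y[6], K at X[3]=Y[7], M at X[4]=Y[8], K at X[9]=Y[10], H at X[10]=Y[11], K at X[12]=Y[12], K at X[13]=Y[13], K at X[14]=Y[14]. The LCS DP gives dp[14][14] = 9, so this is optimal.

9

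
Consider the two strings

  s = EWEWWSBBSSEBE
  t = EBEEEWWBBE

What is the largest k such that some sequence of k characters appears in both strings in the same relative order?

Let dp[i][j] be the LCS length of the first i characters of s and the first j characters of t. dp[i][j] = dp[i-1][j-1]+1 when the i-th and j-th characters match, else max(dp[i-1][j], dp[i][j-1]).
    ·  E  B  E  E  E  W  W  B  B  E
 ·  0  0  0  0  0  0  0  0  0  0  0
 E  0  1  1  1  1  1  1  1  1  1  1
 W  0  1  1  1  1  1  2  2  2  2  2
 E  0  1  1  2  2  2  2  2  2  2  3
 W  0  1  1  2  2  2  3  3  3  3  3
 W  0  1  1  2  2  2  3  4  4  4  4
 S  0  1  1  2  2  2  3  4  4  4  4
 B  0  1  2  2  2  2  3  4  5  5  5
 B  0  1  2  2  2  2  3  4  5  6  6
 S  0  1  2  2  2  2  3  4  5  6  6
 S  0  1  2  2  2  2  3  4  5  6  6
 E  0  1  2  3  3  3  3  4  5  6  7
 B  0  1  2  3  3  3  3  4  5  6  7
 E  0  1  2  3  4  4  4  4  5  6  7
dp[13][10] = 7. One LCS (by backtracking along matches): EEWWBBE.

7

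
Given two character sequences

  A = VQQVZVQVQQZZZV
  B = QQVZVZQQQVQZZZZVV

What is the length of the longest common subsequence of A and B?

12

Taking Q (A #2, B #1) → Q (A #3, B #2) → V (A #4, B #3) → Z (A #5, B #4) → V (A #6, B #5) → Q (A #7, B #9) → V (A #8, B #10) → Q (A #9, B #11) → Z (A #11, B #13) → Z (A #12, B #14) → Z (A #13, B #15) → V (A #14, B #17) gives a common subsequence of length 12. Since dp[14][17] = 12, nothing longer is possible.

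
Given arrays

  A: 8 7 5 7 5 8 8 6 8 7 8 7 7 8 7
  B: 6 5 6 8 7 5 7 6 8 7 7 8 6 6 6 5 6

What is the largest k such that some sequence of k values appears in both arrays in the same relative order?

Match 8 (A #1, B #4), 7 (A #2, B #5), 5 (A #3, B #6), 7 (A #4, B #7), 6 (A #8, B #8), 8 (A #11, B #9), 7 (A #12, B #10), 7 (A #13, B #11), 8 (A #14, B #12) — 9 values in the same relative order in both. Since dp[15][17] = 9, nothing longer is possible.

9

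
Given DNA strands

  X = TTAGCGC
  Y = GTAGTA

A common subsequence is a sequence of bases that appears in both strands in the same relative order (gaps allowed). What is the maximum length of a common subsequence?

Match T [1,2] → T [2,5] → A [3,6] — 3 bases in the same relative order in both. dp[7][6] = 3 confirms this is the maximum.

3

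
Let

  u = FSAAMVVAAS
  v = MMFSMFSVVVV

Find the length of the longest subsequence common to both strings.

One common subsequence of length 5: F (u #1, v #3), S (u #2, v #4), M (u #5, v #5), V (u #6, v #10), V (u #7, v #11). dp[10][11] = 5 confirms this is the maximum.

5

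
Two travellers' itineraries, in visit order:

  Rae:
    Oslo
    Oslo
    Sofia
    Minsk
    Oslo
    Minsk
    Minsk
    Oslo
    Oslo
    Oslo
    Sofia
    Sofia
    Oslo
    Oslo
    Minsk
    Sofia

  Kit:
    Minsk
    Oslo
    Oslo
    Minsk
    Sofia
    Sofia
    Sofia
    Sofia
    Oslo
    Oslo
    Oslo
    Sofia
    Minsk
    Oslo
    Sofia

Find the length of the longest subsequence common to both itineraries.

9

Match Oslo (Rae #1, Kit #2); then Oslo (Rae #2, Kit #3); then Sofia (Rae #3, Kit #8); then Oslo (Rae #8, Kit #9); then Oslo (Rae #9, Kit #10); then Oslo (Rae #10, Kit #11); then Sofia (Rae #11, Kit #12); then Oslo (Rae #14, Kit #14); then Sofia (Rae #16, Kit #15) — 9 stops in the same relative order in both, and the DP table's final entry dp[16][15] is also 9, so no common subsequence is longer.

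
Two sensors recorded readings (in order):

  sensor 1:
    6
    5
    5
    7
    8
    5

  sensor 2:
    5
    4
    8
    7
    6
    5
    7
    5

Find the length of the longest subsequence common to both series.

4

Let dp[i][j] be the LCS length of the first i values of sensor 1 and the first j values of sensor 2. dp[i][j] = dp[i-1][j-1]+1 when the i-th and j-th values match, else max(dp[i-1][j], dp[i][j-1]).
    ·  5  4  8  7  6  5  7  5
 ·  0  0  0  0  0  0  0  0  0
 6  0  0  0  0  0  1  1  1  1
 5  0  1  1  1  1  1  2  2  2
 5  0  1  1  1  1  1  2  2  3
 7  0  1  1  1  2  2  2  3  3
 8  0  1  1  2  2  2  2  3  3
 5  0  1  1  2  2  2  3  3  4
dp[6][8] = 4. One LCS (by backtracking along matches): 6, 5, 7, 5.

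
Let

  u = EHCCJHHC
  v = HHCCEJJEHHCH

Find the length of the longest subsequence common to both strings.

Let dp[i][j] be the LCS length of the first i characters of u and the first j characters of v. dp[i][j] = dp[i-1][j-1]+1 when the i-th and j-th characters match, else max(dp[i-1][j], dp[i][j-1]).
    ·  H  H  C  C  E  J  J  E  H  H  C  H
 ·  0  0  0  0  0  0  0  0  0  0  0  0  0
 E  0  0  0  0  0  1  1  1  1  1  1  1  1
 H  0  1  1  1  1  1  1  1  1  2  2  2  2
 C  0  1  1  2  2  2  2  2  2  2  2  3  3
 C  0  1  1  2  3  3  3  3  3  3  3  3  3
 J  0  1  1  2  3  3  4  4  4  4  4  4  4
 H  0  1  2  2  3  3  4  4  4  5  5  5  5
 H  0  1  2  2  3  3  4  4  4  5  6  6  6
 C  0  1  2  3  3  3  4  4  4  5  6  7  7
dp[8][12] = 7. One LCS (by backtracking along matches): HCCJHHC.

7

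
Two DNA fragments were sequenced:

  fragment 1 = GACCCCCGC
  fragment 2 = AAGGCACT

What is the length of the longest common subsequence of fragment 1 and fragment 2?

3

Pick G [1,4] → A [2,6] → C [3,7]; all 3 bases appear in both, in order, and the DP table's final entry dp[9][8] is also 3, so no common subsequence is longer.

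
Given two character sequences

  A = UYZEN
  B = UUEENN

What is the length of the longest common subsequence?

3

Let dp[i][j] be the LCS length of the first i characters of A and the first j characters of B. dp[i][j] = dp[i-1][j-1]+1 when the i-th and j-th characters match, else max(dp[i-1][j], dp[i][j-1]).
    ·  U  U  E  E  N  N
 ·  0  0  0  0  0  0  0
 U  0  1  1  1  1  1  1
 Y  0  1  1  1  1  1  1
 Z  0  1  1  1  1  1  1
 E  0  1  1  2  2  2  2
 N  0  1  1  2  2  3  3
dp[5][6] = 3. One LCS (by backtracking along matches): UEN.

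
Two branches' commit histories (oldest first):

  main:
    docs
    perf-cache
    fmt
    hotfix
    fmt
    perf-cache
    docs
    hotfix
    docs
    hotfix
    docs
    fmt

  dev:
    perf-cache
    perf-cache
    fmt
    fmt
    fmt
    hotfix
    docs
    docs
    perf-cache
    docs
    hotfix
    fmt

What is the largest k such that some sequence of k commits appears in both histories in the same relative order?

Pick perf-cache [2,2] → fmt [3,5] → hotfix [4,6] → perf-cache [6,9] → docs [9,10] → hotfix [10,11] → fmt [12,12]; all 7 commits appear in both, in order. The LCS DP gives dp[12][12] = 7, so this is optimal.

7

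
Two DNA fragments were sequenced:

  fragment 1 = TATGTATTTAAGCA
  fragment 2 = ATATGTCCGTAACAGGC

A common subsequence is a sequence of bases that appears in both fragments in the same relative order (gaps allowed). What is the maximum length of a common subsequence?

Taking T [1,2] → A [2,3] → T [3,6] → G [4,9] → T [5,10] → A [6,11] → A [10,12] → A [11,14] → G [12,16] → C [13,17] gives a common subsequence of length 10. Since dp[14][17] = 10, nothing longer is possible.

10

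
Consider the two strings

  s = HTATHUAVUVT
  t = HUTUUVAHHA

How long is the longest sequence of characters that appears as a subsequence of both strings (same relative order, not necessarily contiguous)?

Let dp[i][j] be the LCS length of the first i characters of s and the first j characters of t. dp[i][j] = dp[i-1][j-1]+1 when the i-th and j-th characters match, else max(dp[i-1][j], dp[i][j-1]).
    ·  H  U  T  U  U  V  A  H  H  A
 ·  0  0  0  0  0  0  0  0  0  0  0
 H  0  1  1  1  1  1  1  1  1  1  1
 T  0  1  1  2  2  2  2  2  2  2  2
 A  0  1  1  2  2  2  2  3  3  3  3
 T  0  1  1  2  2  2  2  3  3  3  3
 H  0  1  1  2  2  2  2  3  4  4  4
 U  0  1  2  2  3  3  3  3  4  4  4
 A  0  1  2  2  3  3  3  4  4  4  5
 V  0  1  2  2  3  3  4  4  4  4  5
 U  0  1  2  2  3  4  4  4  4  4  5
 V  0  1  2  2  3  4  5  5  5  5  5
 T  0  1  2  3  3  4  5  5  5  5  5
dp[11][10] = 5. One LCS (by backtracking along matches): HTAHA.

5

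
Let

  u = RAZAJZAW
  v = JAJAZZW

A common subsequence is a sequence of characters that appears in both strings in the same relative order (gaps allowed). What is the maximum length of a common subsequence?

4

Let dp[i][j] be the LCS length of the first i characters of u and the first j characters of v. dp[i][j] = dp[i-1][j-1]+1 when the i-th and j-th characters match, else max(dp[i-1][j], dp[i][j-1]).
    ·  J  A  J  A  Z  Z  W
 ·  0  0  0  0  0  0  0  0
 R  0  0  0  0  0  0  0  0
 A  0  0  1  1  1  1  1  1
 Z  0  0  1  1  1  2  2  2
 A  0  0  1  1  2  2  2  2
 J  0  1  1  2  2  2  2  2
 Z  0  1  1  2  2  3  3  3
 A  0  1  2  2  3  3  3  3
 W  0  1  2  2  3  3  3  4
dp[8][7] = 4. One LCS (by backtracking along matches): AZZW.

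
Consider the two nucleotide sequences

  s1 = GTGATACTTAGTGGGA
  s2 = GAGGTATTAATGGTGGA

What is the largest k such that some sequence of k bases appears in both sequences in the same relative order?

12

One common subsequence of length 12: G (s1 #1, s2 #3), G (s1 #3, s2 #4), T (s1 #5, s2 #5), A (s1 #6, s2 #6), T (s1 #8, s2 #7), T (s1 #9, s2 #8), A (s1 #10, s2 #10), G (s1 #11, s2 #13), T (s1 #12, s2 #14), G (s1 #14, s2 #15), G (s1 #15, s2 #16), A (s1 #16, s2 #17). dp[16][17] = 12 confirms this is the maximum.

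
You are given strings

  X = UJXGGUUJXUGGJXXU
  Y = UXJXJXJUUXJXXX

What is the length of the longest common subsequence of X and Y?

One common subsequence of length 9: U (X #1, Y #1); then J (X #2, Y #5); then X (X #3, Y #6); then U (X #6, Y #8); then U (X #7, Y #9); then J (X #8, Y #11); then X (X #9, Y #12); then X (X #14, Y #13); then X (X #15, Y #14). The LCS DP gives dp[16][14] = 9, so this is optimal.

9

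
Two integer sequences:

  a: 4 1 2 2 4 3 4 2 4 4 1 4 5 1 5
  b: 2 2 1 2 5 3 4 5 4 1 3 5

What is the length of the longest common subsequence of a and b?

One common subsequence of length 7: 1 (a #2, b #3) → 2 (a #3, b #4) → 3 (a #6, b #6) → 4 (a #7, b #7) → 4 (a #10, b #9) → 1 (a #11, b #10) → 5 (a #15, b #12). Since dp[15][12] = 7, nothing longer is possible.

7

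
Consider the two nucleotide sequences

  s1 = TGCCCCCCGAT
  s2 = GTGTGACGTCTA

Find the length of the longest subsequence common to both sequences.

5

Let dp[i][j] be the LCS length of the first i bases of s1 and the first j bases of s2. dp[i][j] = dp[i-1][j-1]+1 when the i-th and j-th bases match, else max(dp[i-1][j], dp[i][j-1]).
    ·  G  T  G  T  G  A  C  G  T  C  T  A
 ·  0  0  0  0  0  0  0  0  0  0  0  0  0
 T  0  0  1  1  1  1  1  1  1  1  1  1  1
 G  0  1  1  2  2  2  2  2  2  2  2  2  2
 C  0  1  1  2  2  2  2  3  3  3  3  3  3
 C  0  1  1  2  2  2  2  3  3  3  4  4  4
 C  0  1  1  2  2  2  2  3  3  3  4  4  4
 C  0  1  1  2  2  2  2  3  3  3  4  4  4
 C  0  1  1  2  2  2  2  3  3  3  4  4  4
 C  0  1  1  2  2  2  2  3  3  3  4  4  4
 G  0  1  1  2  2  3  3  3  4  4  4  4  4
 A  0  1  1  2  2  3  4  4  4  4  4  4  5
 T  0  1  2  2  3  3  4  4  4  5  5  5  5
dp[11][12] = 5. One LCS (by backtracking along matches): TGCCA.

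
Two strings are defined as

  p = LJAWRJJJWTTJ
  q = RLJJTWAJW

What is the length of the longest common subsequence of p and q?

5

One common subsequence of length 5: L (p #1, q #2); then J (p #2, q #4); then A (p #3, q #7); then J (p #8, q #8); then W (p #9, q #9). The LCS DP gives dp[12][9] = 5, so this is optimal.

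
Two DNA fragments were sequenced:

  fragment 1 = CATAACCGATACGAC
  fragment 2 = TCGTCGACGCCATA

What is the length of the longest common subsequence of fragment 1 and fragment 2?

8

One common subsequence of length 8: C (fragment 1 #1, fragment 2 #2), T (fragment 1 #3, fragment 2 #4), A (fragment 1 #4, fragment 2 #7), C (fragment 1 #6, fragment 2 #10), C (fragment 1 #7, fragment 2 #11), A (fragment 1 #9, fragment 2 #12), T (fragment 1 #10, fragment 2 #13), A (fragment 1 #14, fragment 2 #14). Since dp[15][14] = 8, nothing longer is possible.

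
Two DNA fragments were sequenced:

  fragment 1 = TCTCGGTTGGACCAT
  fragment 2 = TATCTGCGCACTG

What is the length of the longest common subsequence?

9

Match T [1,1] → T [3,3] → C [4,4] → T [8,5] → G [9,6] → G [10,8] → A [11,10] → C [13,11] → T [15,12] — 9 bases in the same relative order in both, and the DP table's final entry dp[15][13] is also 9, so no common subsequence is longer.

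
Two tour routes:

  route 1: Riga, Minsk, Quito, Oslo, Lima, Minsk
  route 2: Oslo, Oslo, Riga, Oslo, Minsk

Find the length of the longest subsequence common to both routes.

Taking Riga (route 1 #1, route 2 #3) → Oslo (route 1 #4, route 2 #4) → Minsk (route 1 #6, route 2 #5) gives a common subsequence of length 3. The LCS DP gives dp[6][5] = 3, so this is optimal.

3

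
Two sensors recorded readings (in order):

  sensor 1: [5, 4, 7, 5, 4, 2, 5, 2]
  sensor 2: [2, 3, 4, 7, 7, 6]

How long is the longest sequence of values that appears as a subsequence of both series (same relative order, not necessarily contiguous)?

2

Let dp[i][j] be the LCS length of the first i values of sensor 1 and the first j values of sensor 2. dp[i][j] = dp[i-1][j-1]+1 when the i-th and j-th values match, else max(dp[i-1][j], dp[i][j-1]).
    ·  2  3  4  7  7  6
 ·  0  0  0  0  0  0  0
 5  0  0  0  0  0  0  0
 4  0  0  0  1  1  1  1
 7  0  0  0  1  2  2  2
 5  0  0  0  1  2  2  2
 4  0  0  0  1  2  2  2
 2  0  1  1  1  2  2  2
 5  0  1  1  1  2  2  2
 2  0  1  1  1  2  2  2
dp[8][6] = 2. One LCS (by backtracking along matches): 4, 7.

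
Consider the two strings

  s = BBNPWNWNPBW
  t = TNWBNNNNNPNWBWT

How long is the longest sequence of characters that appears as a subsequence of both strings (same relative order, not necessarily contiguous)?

Taking B at s[1]=t[4], then N at s[3]=t[9], then P at s[4]=t[10], then N at s[6]=t[11], then W at s[7]=t[12], then B at s[10]=t[13], then W at s[11]=t[14] gives a common subsequence of length 7. Since dp[11][15] = 7, nothing longer is possible.

7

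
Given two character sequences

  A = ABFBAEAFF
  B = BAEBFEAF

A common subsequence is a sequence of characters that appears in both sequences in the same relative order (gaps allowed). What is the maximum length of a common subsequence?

Let dp[i][j] be the LCS length of the first i characters of A and the first j characters of B. dp[i][j] = dp[i-1][j-1]+1 when the i-th and j-th characters match, else max(dp[i-1][j], dp[i][j-1]).
    ·  B  A  E  B  F  E  A  F
 ·  0  0  0  0  0  0  0  0  0
 A  0  0  1  1  1  1  1  1  1
 B  0  1  1  1  2  2  2  2  2
 F  0  1  1  1  2  3  3  3  3
 B  0  1  1  1  2  3  3  3  3
 A  0  1  2  2  2  3  3  4  4
 E  0  1  2  3  3  3  4  4  4
 A  0  1  2  3  3  3  4  5  5
 F  0  1  2  3  3  4  4  5  6
 F  0  1  2  3  3  4  4  5  6
dp[9][8] = 6. One LCS (by backtracking along matches): ABFEAF.

6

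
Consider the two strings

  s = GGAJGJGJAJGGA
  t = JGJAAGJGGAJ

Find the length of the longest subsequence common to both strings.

8

One common subsequence of length 8: J (s #4, t #1), then G (s #5, t #2), then J (s #6, t #3), then G (s #7, t #6), then J (s #10, t #7), then G (s #11, t #8), then G (s #12, t #9), then A (s #13, t #10). dp[13][11] = 8 confirms this is the maximum.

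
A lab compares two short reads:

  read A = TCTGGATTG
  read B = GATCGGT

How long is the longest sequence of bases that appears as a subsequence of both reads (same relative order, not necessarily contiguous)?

5

Taking T [1,3], C [2,4], G [4,5], G [5,6], T [8,7] gives a common subsequence of length 5. dp[9][7] = 5 confirms this is the maximum.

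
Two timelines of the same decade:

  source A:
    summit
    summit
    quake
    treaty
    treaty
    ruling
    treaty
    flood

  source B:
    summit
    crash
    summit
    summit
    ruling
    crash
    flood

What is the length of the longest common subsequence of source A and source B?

Taking summit (source A #1, source B #3), summit (source A #2, source B #4), ruling (source A #6, source B #5), flood (source A #8, source B #7) gives a common subsequence of length 4. Since dp[8][7] = 4, nothing longer is possible.

4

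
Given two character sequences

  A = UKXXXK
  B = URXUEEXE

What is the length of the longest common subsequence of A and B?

Let dp[i][j] be the LCS length of the first i characters of A and the first j characters of B. dp[i][j] = dp[i-1][j-1]+1 when the i-th and j-th characters match, else max(dp[i-1][j], dp[i][j-1]).
    ·  U  R  X  U  E  E  X  E
 ·  0  0  0  0  0  0  0  0  0
 U  0  1  1  1  1  1  1  1  1
 K  0  1  1  1  1  1  1  1  1
 X  0  1  1  2  2  2  2  2  2
 X  0  1  1  2  2  2  2  3  3
 X  0  1  1  2  2  2  2  3  3
 K  0  1  1  2  2  2  2  3  3
dp[6][8] = 3. One LCS (by backtracking along matches): UXX.

3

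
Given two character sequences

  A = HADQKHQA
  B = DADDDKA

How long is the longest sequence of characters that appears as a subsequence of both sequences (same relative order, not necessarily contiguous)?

Let dp[i][j] be the LCS length of the first i characters of A and the first j characters of B. dp[i][j] = dp[i-1][j-1]+1 when the i-th and j-th characters match, else max(dp[i-1][j], dp[i][j-1]).
    ·  D  A  D  D  D  K  A
 ·  0  0  0  0  0  0  0  0
 H  0  0  0  0  0  0  0  0
 A  0  0  1  1  1  1  1  1
 D  0  1  1  2  2  2  2  2
 Q  0  1  1  2  2  2  2  2
 K  0  1  1  2  2  2  3  3
 H  0  1  1  2  2  2  3  3
 Q  0  1  1  2  2  2  3  3
 A  0  1  2  2  2  2  3  4
dp[8][7] = 4. One LCS (by backtracking along matches): ADKA.

4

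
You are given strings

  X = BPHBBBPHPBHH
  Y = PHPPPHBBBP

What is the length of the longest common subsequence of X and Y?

Taking P at X[2]=Y[5]; then H at X[3]=Y[6]; then B at X[4]=Y[7]; then B at X[5]=Y[8]; then B at X[6]=Y[9]; then P at X[9]=Y[10] gives a common subsequence of length 6. The LCS DP gives dp[12][10] = 6, so this is optimal.

6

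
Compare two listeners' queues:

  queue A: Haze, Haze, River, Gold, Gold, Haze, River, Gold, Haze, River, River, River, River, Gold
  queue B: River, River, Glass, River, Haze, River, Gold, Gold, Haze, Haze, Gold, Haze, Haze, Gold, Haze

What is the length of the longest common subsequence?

8

Pick Haze (queue A #2, queue B #5) → River (queue A #3, queue B #6) → Gold (queue A #4, queue B #7) → Gold (queue A #5, queue B #8) → Haze (queue A #6, queue B #10) → Gold (queue A #8, queue B #11) → Haze (queue A #9, queue B #13) → Gold (queue A #14, queue B #14); all 8 songs appear in both, in order. Since dp[14][15] = 8, nothing longer is possible.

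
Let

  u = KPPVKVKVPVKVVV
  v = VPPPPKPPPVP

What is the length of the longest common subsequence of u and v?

5

Pick K [1,6] → P [2,8] → P [3,9] → V [8,10] → P [9,11]; all 5 characters appear in both, in order, and the DP table's final entry dp[14][11] is also 5, so no common subsequence is longer.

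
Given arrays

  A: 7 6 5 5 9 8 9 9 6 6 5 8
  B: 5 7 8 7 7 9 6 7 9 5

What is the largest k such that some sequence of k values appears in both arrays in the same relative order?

5

One common subsequence of length 5: 7 at A[1]=B[2] → 8 at A[6]=B[3] → 9 at A[7]=B[6] → 9 at A[8]=B[9] → 5 at A[11]=B[10]. The LCS DP gives dp[12][10] = 5, so this is optimal.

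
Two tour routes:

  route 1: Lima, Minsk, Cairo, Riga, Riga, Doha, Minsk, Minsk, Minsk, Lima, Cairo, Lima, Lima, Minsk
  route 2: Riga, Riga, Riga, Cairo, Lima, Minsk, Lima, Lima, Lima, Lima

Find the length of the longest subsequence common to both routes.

6

Match Riga [4,2]; then Riga [5,3]; then Minsk [7,6]; then Lima [10,8]; then Lima [12,9]; then Lima [13,10] — 6 stops in the same relative order in both. The LCS DP gives dp[14][10] = 6, so this is optimal.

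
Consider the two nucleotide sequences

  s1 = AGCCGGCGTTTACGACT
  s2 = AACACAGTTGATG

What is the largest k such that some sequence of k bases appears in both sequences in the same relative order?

One common subsequence of length 9: A [1,2], then C [3,3], then C [4,5], then G [8,7], then T [10,8], then T [11,9], then G [14,10], then A [15,11], then T [17,12]. Since dp[17][13] = 9, nothing longer is possible.

9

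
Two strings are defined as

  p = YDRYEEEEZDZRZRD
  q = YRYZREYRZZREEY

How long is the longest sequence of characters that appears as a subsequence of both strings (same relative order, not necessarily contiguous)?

Pick Y at p[1]=q[1]; then R at p[3]=q[2]; then Y at p[4]=q[3]; then E at p[5]=q[6]; then Z at p[9]=q[9]; then Z at p[11]=q[10]; then R at p[12]=q[11]; all 7 characters appear in both, in order. Since dp[15][14] = 7, nothing longer is possible.

7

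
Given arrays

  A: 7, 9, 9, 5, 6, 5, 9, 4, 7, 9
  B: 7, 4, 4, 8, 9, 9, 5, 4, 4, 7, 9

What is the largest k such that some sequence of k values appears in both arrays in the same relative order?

7

One common subsequence of length 7: 7 [1,1], then 9 [2,5], then 9 [3,6], then 5 [4,7], then 4 [8,9], then 7 [9,10], then 9 [10,11]. dp[10][11] = 7 confirms this is the maximum.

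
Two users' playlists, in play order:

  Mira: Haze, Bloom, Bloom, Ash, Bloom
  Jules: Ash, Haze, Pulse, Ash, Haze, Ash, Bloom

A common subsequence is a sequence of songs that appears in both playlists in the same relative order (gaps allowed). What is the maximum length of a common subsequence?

3

Match Haze [1,5], Ash [4,6], Bloom [5,7] — 3 songs in the same relative order in both. The LCS DP gives dp[5][7] = 3, so this is optimal.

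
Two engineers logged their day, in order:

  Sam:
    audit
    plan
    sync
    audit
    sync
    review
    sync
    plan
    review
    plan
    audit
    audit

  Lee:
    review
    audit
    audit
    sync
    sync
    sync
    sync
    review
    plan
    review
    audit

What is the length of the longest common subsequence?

Pick audit (Sam #1, Lee #3), sync (Sam #3, Lee #6), sync (Sam #5, Lee #7), review (Sam #6, Lee #8), plan (Sam #8, Lee #9), review (Sam #9, Lee #10), audit (Sam #12, Lee #11); all 7 tasks appear in both, in order. Since dp[12][11] = 7, nothing longer is possible.

7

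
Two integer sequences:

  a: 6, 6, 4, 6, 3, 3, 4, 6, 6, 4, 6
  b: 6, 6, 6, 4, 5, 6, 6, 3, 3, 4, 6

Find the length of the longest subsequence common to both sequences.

8

One common subsequence of length 8: 6 at a[1]=b[2]; then 6 at a[2]=b[3]; then 4 at a[3]=b[4]; then 6 at a[4]=b[7]; then 3 at a[5]=b[8]; then 3 at a[6]=b[9]; then 4 at a[10]=b[10]; then 6 at a[11]=b[11]. Since dp[11][11] = 8, nothing longer is possible.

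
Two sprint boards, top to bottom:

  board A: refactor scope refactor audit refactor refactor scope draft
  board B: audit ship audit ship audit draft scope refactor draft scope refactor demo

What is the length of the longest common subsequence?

3

Pick refactor at board A[1]=board B[8] → scope at board A[2]=board B[10] → refactor at board A[3]=board B[11]; all 3 tasks appear in both, in order. Since dp[8][12] = 3, nothing longer is possible.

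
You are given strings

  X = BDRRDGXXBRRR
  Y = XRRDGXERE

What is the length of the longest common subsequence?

One common subsequence of length 6: R [3,2]; then R [4,3]; then D [5,4]; then G [6,5]; then X [7,6]; then R [10,8], and the DP table's final entry dp[12][9] is also 6, so no common subsequence is longer.

6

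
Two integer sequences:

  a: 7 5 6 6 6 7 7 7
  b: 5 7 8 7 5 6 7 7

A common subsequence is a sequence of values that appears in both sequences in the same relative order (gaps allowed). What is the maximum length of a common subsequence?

Let dp[i][j] be the LCS length of the first i values of a and the first j values of b. dp[i][j] = dp[i-1][j-1]+1 when the i-th and j-th values match, else max(dp[i-1][j], dp[i][j-1]).
    ·  5  7  8  7  5  6  7  7
 ·  0  0  0  0  0  0  0  0  0
 7  0  0  1  1  1  1  1  1  1
 5  0  1  1  1  1  2  2  2  2
 6  0  1  1  1  1  2  3  3  3
 6  0  1  1  1  1  2  3  3  3
 6  0  1  1  1  1  2  3  3  3
 7  0  1  2  2  2  2  3  4  4
 7  0  1  2  2  3  3  3  4  5
 7  0  1  2  2  3  3  3  4  5
dp[8][8] = 5. One LCS (by backtracking along matches): 7, 5, 6, 7, 7.

5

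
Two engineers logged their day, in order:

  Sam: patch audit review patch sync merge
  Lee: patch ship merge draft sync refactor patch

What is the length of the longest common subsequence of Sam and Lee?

One common subsequence of length 2: patch (Sam #1, Lee #1), patch (Sam #4, Lee #7). dp[6][7] = 2 confirms this is the maximum.

2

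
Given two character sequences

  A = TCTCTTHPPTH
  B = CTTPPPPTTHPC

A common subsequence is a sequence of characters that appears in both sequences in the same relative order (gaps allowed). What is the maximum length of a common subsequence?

One common subsequence of length 7: C (A #2, B #1), then T (A #3, B #2), then T (A #5, B #3), then P (A #8, B #6), then P (A #9, B #7), then T (A #10, B #9), then H (A #11, B #10). The LCS DP gives dp[11][12] = 7, so this is optimal.

7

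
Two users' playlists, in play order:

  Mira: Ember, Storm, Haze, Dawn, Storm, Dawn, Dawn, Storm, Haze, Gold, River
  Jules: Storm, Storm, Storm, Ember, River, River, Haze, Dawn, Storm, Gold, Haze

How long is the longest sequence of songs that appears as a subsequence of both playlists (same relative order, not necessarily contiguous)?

5

Pick Ember (Mira #1, Jules #4) → Haze (Mira #3, Jules #7) → Dawn (Mira #4, Jules #8) → Storm (Mira #5, Jules #9) → Haze (Mira #9, Jules #11); all 5 songs appear in both, in order. Since dp[11][11] = 5, nothing longer is possible.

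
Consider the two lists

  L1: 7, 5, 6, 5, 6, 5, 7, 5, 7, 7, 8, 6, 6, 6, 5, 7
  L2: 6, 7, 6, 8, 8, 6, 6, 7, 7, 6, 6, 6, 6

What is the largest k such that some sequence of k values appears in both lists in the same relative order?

8

Taking 7 [1,2]; then 6 [3,6]; then 6 [5,7]; then 7 [7,8]; then 7 [9,9]; then 6 [12,11]; then 6 [13,12]; then 6 [14,13] gives a common subsequence of length 8, and the DP table's final entry dp[16][13] is also 8, so no common subsequence is longer.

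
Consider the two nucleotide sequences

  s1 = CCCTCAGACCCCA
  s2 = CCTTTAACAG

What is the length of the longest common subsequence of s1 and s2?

7

Taking C (s1 #1, s2 #1), then C (s1 #2, s2 #2), then T (s1 #4, s2 #5), then A (s1 #6, s2 #6), then A (s1 #8, s2 #7), then C (s1 #12, s2 #8), then A (s1 #13, s2 #9) gives a common subsequence of length 7. The LCS DP gives dp[13][10] = 7, so this is optimal.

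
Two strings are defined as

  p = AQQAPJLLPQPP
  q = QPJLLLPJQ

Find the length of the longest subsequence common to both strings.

7

Taking Q (p #3, q #1), then P (p #5, q #2), then J (p #6, q #3), then L (p #7, q #5), then L (p #8, q #6), then P (p #9, q #7), then Q (p #10, q #9) gives a common subsequence of length 7. dp[12][9] = 7 confirms this is the maximum.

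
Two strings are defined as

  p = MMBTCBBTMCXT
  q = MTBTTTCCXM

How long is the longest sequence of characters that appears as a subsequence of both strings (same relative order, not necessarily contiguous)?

6

Let dp[i][j] be the LCS length of the first i characters of p and the first j characters of q. dp[i][j] = dp[i-1][j-1]+1 when the i-th and j-th characters match, else max(dp[i-1][j], dp[i][j-1]).
    ·  M  T  B  T  T  T  C  C  X  M
 ·  0  0  0  0  0  0  0  0  0  0  0
 M  0  1  1  1  1  1  1  1  1  1  1
 M  0  1  1  1  1  1  1  1  1  1  2
 B  0  1  1  2  2  2  2  2  2  2  2
 T  0  1  2  2  3  3  3  3  3  3  3
 C  0  1  2  2  3  3  3  4  4  4  4
 B  0  1  2  3  3  3  3  4  4  4  4
 B  0  1  2  3  3  3  3  4  4  4  4
 T  0  1  2  3  4  4  4  4  4  4  4
 M  0  1  2  3  4  4  4  4  4  4  5
 C  0  1  2  3  4  4  4  5  5  5  5
 X  0  1  2  3  4  4  4  5  5  6  6
 T  0  1  2  3  4  5  5  5  5  6  6
dp[12][10] = 6. One LCS (by backtracking along matches): MBTCCX.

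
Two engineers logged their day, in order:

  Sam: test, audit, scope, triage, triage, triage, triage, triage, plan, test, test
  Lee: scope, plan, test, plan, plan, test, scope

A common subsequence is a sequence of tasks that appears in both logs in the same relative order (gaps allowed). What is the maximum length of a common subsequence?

One common subsequence of length 4: scope [3,1] → plan [9,2] → test [10,3] → test [11,6]. Since dp[11][7] = 4, nothing longer is possible.

4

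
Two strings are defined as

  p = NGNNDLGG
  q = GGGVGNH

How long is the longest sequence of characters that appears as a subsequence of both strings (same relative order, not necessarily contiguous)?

3

One common subsequence of length 3: G [2,2] → G [7,3] → G [8,5]. The LCS DP gives dp[8][7] = 3, so this is optimal.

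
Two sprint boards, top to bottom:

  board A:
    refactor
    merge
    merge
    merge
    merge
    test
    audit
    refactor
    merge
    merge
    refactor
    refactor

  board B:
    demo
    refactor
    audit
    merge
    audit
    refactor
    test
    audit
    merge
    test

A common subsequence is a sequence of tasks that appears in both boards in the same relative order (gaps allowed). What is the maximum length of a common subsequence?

5

Taking refactor (board A #1, board B #2), merge (board A #2, board B #4), test (board A #6, board B #7), audit (board A #7, board B #8), merge (board A #9, board B #9) gives a common subsequence of length 5. Since dp[12][10] = 5, nothing longer is possible.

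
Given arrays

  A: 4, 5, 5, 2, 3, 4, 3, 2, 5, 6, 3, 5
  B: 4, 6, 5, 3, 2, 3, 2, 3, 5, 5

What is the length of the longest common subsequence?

One common subsequence of length 7: 4 [1,1], then 5 [2,3], then 2 [4,5], then 3 [5,6], then 3 [7,8], then 5 [9,9], then 5 [12,10], and the DP table's final entry dp[12][10] is also 7, so no common subsequence is longer.

7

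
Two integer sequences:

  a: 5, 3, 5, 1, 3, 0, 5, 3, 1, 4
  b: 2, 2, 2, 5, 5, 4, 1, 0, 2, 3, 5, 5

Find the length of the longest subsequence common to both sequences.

5

Let dp[i][j] be the LCS length of the first i values of a and the first j values of b. dp[i][j] = dp[i-1][j-1]+1 when the i-th and j-th values match, else max(dp[i-1][j], dp[i][j-1]).
    ·  2  2  2  5  5  4  1  0  2  3  5  5
 ·  0  0  0  0  0  0  0  0  0  0  0  0  0
 5  0  0  0  0  1  1  1  1  1  1  1  1  1
 3  0  0  0  0  1  1  1  1  1  1  2  2  2
 5  0  0  0  0  1  2  2  2  2  2  2  3  3
 1  0  0  0  0  1  2  2  3  3  3  3  3  3
 3  0  0  0  0  1  2  2  3  3  3  4  4  4
 0  0  0  0  0  1  2  2  3  4  4  4  4  4
 5  0  0  0  0  1  2  2  3  4  4  4  5  5
 3  0  0  0  0  1  2  2  3  4  4  5  5  5
 1  0  0  0  0  1  2  2  3  4  4  5  5  5
 4  0  0  0  0  1  2  3  3  4  4  5  5  5
dp[10][12] = 5. One LCS (by backtracking along matches): 5, 5, 1, 3, 5.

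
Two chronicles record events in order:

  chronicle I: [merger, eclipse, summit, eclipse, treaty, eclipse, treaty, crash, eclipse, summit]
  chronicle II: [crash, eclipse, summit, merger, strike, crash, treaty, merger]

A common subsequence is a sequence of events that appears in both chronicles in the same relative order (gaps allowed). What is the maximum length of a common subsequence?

Match eclipse [2,2]; then summit [3,3]; then treaty [5,7] — 3 events in the same relative order in both. dp[10][8] = 3 confirms this is the maximum.

3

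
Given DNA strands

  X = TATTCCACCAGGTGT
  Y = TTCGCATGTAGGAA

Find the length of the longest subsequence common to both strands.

8

Pick T [3,1], T [4,2], C [5,3], C [6,5], A [7,6], A [10,10], G [11,11], G [12,12]; all 8 bases appear in both, in order. The LCS DP gives dp[15][14] = 8, so this is optimal.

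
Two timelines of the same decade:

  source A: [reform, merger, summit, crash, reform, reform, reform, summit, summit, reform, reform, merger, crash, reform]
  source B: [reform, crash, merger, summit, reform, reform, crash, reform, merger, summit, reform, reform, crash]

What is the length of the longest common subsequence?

Pick reform [1,1] → merger [2,3] → summit [3,4] → reform [5,5] → reform [6,6] → reform [7,8] → summit [9,10] → reform [10,11] → reform [11,12] → crash [13,13]; all 10 events appear in both, in order. Since dp[14][13] = 10, nothing longer is possible.

10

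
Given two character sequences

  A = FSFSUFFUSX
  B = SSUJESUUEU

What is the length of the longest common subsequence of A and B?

Taking S [2,2]; then S [4,6]; then U [5,8]; then U [8,10] gives a common subsequence of length 4. dp[10][10] = 4 confirms this is the maximum.

4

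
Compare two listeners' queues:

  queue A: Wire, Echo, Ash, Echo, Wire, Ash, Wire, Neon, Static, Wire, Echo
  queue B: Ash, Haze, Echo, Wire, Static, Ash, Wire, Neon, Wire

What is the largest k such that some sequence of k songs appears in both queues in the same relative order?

Taking Ash (queue A #3, queue B #1), then Echo (queue A #4, queue B #3), then Wire (queue A #5, queue B #4), then Ash (queue A #6, queue B #6), then Wire (queue A #7, queue B #7), then Neon (queue A #8, queue B #8), then Wire (queue A #10, queue B #9) gives a common subsequence of length 7. The LCS DP gives dp[11][9] = 7, so this is optimal.

7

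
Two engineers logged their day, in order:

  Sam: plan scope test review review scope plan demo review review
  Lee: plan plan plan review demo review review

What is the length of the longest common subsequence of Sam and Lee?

One common subsequence of length 5: plan (Sam #1, Lee #3); then review (Sam #5, Lee #4); then demo (Sam #8, Lee #5); then review (Sam #9, Lee #6); then review (Sam #10, Lee #7). dp[10][7] = 5 confirms this is the maximum.

5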